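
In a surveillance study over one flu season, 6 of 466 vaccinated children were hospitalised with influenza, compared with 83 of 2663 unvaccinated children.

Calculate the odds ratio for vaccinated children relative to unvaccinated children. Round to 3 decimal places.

OR = (6 × 2580) / (460 × 83) = 15480/38180 ≈ 0.405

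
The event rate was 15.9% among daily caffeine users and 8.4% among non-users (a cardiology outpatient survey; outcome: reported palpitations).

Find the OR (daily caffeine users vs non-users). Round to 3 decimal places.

OR ≈ 2.062

odds, daily caffeine users = 0.1590/0.8410 = 0.1891
odds, non-users = 0.0840/0.9160 = 0.0917
OR = 0.1891 / 0.0917 = 2.062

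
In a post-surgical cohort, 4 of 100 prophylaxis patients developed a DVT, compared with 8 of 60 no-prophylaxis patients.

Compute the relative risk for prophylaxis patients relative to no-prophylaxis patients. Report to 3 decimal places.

RR ≈ 0.300

risk, prophylaxis patients = 4/100 = 0.04000
risk, no-prophylaxis patients = 8/60 = 0.13333
RR = 0.04000 / 0.13333 = 0.300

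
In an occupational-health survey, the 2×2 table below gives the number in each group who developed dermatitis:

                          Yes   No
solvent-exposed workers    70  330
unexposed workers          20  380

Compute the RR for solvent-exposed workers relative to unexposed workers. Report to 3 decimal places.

risk, solvent-exposed workers = 70/400 = 0.1750
risk, unexposed workers = 20/400 = 0.0500
RR = 0.1750 / 0.0500 = 3.500

3.500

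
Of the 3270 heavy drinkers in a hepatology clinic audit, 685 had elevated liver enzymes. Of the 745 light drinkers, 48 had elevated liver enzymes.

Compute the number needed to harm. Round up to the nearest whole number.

risk, heavy drinkers = 685/3270 = 0.209480
risk, light drinkers = 48/745 = 0.064430
absolute risk difference = 0.145051
1 / 0.145051 = 6.894 → round up → 7

7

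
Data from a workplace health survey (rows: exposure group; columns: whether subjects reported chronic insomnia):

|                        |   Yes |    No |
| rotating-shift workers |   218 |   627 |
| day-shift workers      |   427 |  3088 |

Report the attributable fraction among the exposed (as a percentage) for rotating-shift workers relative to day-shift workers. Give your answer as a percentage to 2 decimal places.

52.91%

risk, rotating-shift workers = 218/845 = 0.2580
risk, day-shift workers = 427/3515 = 0.1215
AR% = (0.2580 − 0.1215) / 0.2580 = 0.5291 → 52.91%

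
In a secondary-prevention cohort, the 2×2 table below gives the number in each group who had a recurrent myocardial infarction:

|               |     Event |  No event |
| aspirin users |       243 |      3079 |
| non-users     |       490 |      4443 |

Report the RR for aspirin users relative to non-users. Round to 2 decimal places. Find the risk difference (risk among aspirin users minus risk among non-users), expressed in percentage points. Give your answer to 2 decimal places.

RR = 0.74; RD = -2.62

risk, aspirin users = 243/3322 = 0.0731
risk, non-users = 490/4933 = 0.0993
RR = 0.0731 / 0.0993 = 0.74
risk difference = 0.0731 − 0.0993 = -0.0262 → -2.62 percentage points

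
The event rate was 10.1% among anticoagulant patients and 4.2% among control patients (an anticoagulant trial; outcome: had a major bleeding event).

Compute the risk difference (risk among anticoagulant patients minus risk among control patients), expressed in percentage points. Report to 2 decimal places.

RD ≈ 5.90

risk difference = 0.10100 − 0.04200 = 0.05900 → 5.90 percentage points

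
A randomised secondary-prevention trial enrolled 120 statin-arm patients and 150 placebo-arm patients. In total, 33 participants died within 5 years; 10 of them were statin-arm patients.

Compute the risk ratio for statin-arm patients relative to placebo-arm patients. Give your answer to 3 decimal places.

statin-arm patients without the outcome: 120 − 10 = 110
placebo-arm patients with the outcome: 33 − 10 = 23
placebo-arm patients without the outcome: 150 − 23 = 127
risk, statin-arm patients = 10/120 = 0.0833
risk, placebo-arm patients = 23/150 = 0.1533
RR = 0.0833 / 0.1533 = 0.543

0.543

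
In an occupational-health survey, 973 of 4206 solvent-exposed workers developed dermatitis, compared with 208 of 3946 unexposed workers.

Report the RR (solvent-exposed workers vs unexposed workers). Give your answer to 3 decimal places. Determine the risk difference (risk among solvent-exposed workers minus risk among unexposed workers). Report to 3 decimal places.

RR = 4.389; RD = 0.179

risk, solvent-exposed workers = 973/4206 = 0.2313
risk, unexposed workers = 208/3946 = 0.0527
RR = 0.2313 / 0.0527 = 4.389
risk difference = 0.2313 − 0.0527 = 0.179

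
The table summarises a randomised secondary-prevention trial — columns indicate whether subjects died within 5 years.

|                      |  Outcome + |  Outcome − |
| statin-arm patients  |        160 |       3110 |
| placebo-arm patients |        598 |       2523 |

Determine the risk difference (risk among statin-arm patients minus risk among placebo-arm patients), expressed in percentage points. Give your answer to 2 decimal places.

risk, statin-arm patients = 160/3270 = 0.04893
risk, placebo-arm patients = 598/3121 = 0.19161
risk difference = 0.04893 − 0.19161 = -0.14268 → -14.27 percentage points

RD ≈ -14.27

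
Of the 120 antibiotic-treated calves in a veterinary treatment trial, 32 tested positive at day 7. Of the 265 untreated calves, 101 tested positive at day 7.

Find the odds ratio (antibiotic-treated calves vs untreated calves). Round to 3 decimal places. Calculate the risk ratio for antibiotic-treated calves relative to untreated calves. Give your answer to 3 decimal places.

OR = 0.590; RR = 0.700

odds, antibiotic-treated calves = 32/88 = 0.3636
odds, untreated calves = 101/164 = 0.6159
OR = 0.3636 / 0.6159 = 0.590
risk, antibiotic-treated calves = 32/120 = 0.2667
risk, untreated calves = 101/265 = 0.3811
RR = 0.2667 / 0.3811 = 0.700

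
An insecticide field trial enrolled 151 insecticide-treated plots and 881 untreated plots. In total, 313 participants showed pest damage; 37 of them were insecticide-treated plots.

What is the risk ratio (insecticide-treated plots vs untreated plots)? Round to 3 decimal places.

0.782

insecticide-treated plots without the outcome: 151 − 37 = 114
untreated plots with the outcome: 313 − 37 = 276
untreated plots without the outcome: 881 − 276 = 605
risk, insecticide-treated plots = 37/151 = 0.2450
risk, untreated plots = 276/881 = 0.3133
RR = 0.2450 / 0.3133 = 0.782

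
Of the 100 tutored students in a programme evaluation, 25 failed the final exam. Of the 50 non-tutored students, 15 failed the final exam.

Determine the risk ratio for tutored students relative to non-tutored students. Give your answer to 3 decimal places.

RR = 0.833

risk, tutored students = 25/100 = 0.2500
risk, non-tutored students = 15/50 = 0.3000
RR = 0.2500 / 0.3000 = 0.833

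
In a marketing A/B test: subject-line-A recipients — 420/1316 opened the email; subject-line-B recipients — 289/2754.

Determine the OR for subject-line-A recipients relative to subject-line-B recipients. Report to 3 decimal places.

OR = (420 × 2465) / (896 × 289) = 1035300/258944 ≈ 3.998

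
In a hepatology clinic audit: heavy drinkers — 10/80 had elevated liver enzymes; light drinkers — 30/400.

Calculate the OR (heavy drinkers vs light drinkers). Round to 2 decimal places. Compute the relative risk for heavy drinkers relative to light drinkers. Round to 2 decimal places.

OR = 1.76; RR = 1.67

odds, heavy drinkers = 10/70 = 0.1429
odds, light drinkers = 30/370 = 0.0811
OR = 0.1429 / 0.0811 = 1.76
risk, heavy drinkers = 10/80 = 0.1250
risk, light drinkers = 30/400 = 0.0750
RR = 0.1250 / 0.0750 = 1.67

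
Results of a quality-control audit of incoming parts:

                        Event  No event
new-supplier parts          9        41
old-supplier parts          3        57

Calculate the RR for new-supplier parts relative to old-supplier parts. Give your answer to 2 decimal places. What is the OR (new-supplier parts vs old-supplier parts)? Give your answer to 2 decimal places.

risk, new-supplier parts = 9/50 = 0.1800
risk, old-supplier parts = 3/60 = 0.0500
RR = 0.1800 / 0.0500 = 3.60
odds, new-supplier parts = 9/41 = 0.2195
odds, old-supplier parts = 3/57 = 0.0526
OR = 0.2195 / 0.0526 = 4.17

RR = 3.60; OR = 4.17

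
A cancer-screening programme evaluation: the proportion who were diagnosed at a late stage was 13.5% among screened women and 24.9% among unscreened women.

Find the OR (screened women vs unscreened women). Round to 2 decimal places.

odds, screened women = 0.1350/0.8650 = 0.1561
odds, unscreened women = 0.2490/0.7510 = 0.3316
OR = 0.1561 / 0.3316 = 0.47

0.47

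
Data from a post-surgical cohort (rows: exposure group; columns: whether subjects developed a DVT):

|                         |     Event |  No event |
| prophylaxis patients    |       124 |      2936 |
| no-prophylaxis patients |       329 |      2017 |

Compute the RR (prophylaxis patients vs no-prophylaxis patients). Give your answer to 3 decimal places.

risk, prophylaxis patients = 124/3060 = 0.04052
risk, no-prophylaxis patients = 329/2346 = 0.14024
RR = 0.04052 / 0.14024 = 0.289

RR: 0.289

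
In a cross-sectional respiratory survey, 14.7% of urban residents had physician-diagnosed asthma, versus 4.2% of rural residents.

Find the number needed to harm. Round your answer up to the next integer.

absolute risk difference = 0.105000
1 / 0.105000 = 9.524 → round up → 10

NNH = 10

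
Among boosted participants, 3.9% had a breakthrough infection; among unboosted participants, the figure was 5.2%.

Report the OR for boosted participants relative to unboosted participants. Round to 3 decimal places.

0.740

odds, boosted participants = 0.03900/0.96100 = 0.04058
odds, unboosted participants = 0.05200/0.94800 = 0.05485
OR = 0.04058 / 0.05485 = 0.740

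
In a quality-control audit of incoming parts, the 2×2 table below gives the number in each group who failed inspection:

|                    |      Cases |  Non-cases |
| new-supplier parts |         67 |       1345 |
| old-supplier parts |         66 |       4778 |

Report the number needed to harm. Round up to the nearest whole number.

risk, new-supplier parts = 67/1412 = 0.047450
risk, old-supplier parts = 66/4844 = 0.013625
absolute risk difference = 0.033825
1 / 0.033825 = 29.564 → round up → 30

NNH: 30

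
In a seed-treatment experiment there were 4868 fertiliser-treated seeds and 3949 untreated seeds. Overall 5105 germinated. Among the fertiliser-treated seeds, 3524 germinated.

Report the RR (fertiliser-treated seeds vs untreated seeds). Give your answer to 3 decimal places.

RR ≈ 1.808

fertiliser-treated seeds without the outcome: 4868 − 3524 = 1344
untreated seeds with the outcome: 5105 − 3524 = 1581
untreated seeds without the outcome: 3949 − 1581 = 2368
risk, fertiliser-treated seeds = 3524/4868 = 0.7239
risk, untreated seeds = 1581/3949 = 0.4004
RR = 0.7239 / 0.4004 = 1.808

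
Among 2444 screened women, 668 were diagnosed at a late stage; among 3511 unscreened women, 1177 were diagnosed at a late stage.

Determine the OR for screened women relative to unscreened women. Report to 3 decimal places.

OR = (668 × 2334) / (1776 × 1177) = 1559112/2090352 ≈ 0.746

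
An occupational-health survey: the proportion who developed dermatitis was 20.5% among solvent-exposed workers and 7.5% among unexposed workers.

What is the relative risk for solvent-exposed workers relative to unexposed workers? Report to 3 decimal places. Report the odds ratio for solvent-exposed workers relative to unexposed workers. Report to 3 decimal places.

RR = 2.733; OR = 3.180

RR = 0.2050 / 0.0750 = 2.733
odds, solvent-exposed workers = 0.2050/0.7950 = 0.2579
odds, unexposed workers = 0.0750/0.9250 = 0.0811
OR = 0.2579 / 0.0811 = 3.180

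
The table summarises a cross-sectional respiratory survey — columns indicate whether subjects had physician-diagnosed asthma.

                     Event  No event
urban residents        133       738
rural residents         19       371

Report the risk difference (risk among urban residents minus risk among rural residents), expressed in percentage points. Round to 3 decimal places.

RD: 10.398

risk, urban residents = 133/871 = 0.15270
risk, rural residents = 19/390 = 0.04872
risk difference = 0.15270 − 0.04872 = 0.10398 → 10.398 percentage points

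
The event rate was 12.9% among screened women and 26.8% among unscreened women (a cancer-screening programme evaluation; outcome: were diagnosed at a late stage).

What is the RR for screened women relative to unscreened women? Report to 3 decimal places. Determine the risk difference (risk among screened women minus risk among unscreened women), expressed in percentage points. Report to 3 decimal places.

RR = 0.1290 / 0.2680 = 0.481
risk difference = 0.1290 − 0.2680 = -0.1390 → -13.900 percentage points

RR = 0.481; RD = -13.900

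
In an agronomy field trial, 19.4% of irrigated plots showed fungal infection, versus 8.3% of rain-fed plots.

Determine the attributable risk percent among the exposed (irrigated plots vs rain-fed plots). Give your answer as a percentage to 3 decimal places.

AR% = (0.1940 − 0.0830) / 0.1940 = 0.5722 → 57.216%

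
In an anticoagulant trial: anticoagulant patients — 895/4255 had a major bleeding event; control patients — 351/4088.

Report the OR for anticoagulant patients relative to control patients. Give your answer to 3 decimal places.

OR = (895 × 3737) / (3360 × 351) = 3344615/1179360 ≈ 2.836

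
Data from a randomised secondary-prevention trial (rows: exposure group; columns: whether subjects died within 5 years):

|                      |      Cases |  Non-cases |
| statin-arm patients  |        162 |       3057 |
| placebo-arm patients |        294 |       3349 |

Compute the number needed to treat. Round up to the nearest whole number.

risk, statin-arm patients = 162/3219 = 0.050326
risk, placebo-arm patients = 294/3643 = 0.080703
absolute risk difference = 0.030377
1 / 0.030377 = 32.920 → round up → 33

33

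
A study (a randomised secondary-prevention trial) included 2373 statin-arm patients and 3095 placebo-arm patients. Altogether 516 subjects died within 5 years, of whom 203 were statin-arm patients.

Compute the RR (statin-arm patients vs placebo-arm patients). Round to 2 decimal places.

RR: 0.85

statin-arm patients without the outcome: 2373 − 203 = 2170
placebo-arm patients with the outcome: 516 − 203 = 313
placebo-arm patients without the outcome: 3095 − 313 = 2782
risk, statin-arm patients = 203/2373 = 0.0855
risk, placebo-arm patients = 313/3095 = 0.1011
RR = 0.0855 / 0.1011 = 0.85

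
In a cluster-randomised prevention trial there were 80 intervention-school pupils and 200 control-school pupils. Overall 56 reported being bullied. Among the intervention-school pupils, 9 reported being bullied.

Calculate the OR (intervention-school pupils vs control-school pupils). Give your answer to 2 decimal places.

intervention-school pupils without the outcome: 80 − 9 = 71
control-school pupils with the outcome: 56 − 9 = 47
control-school pupils without the outcome: 200 − 47 = 153
OR = (9 × 153) / (71 × 47) = 1377/3337 ≈ 0.41

0.41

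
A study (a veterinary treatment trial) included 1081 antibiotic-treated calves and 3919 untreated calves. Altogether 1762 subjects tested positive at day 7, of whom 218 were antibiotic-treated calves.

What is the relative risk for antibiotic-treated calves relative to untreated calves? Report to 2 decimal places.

antibiotic-treated calves without the outcome: 1081 − 218 = 863
untreated calves with the outcome: 1762 − 218 = 1544
untreated calves without the outcome: 3919 − 1544 = 2375
risk, antibiotic-treated calves = 218/1081 = 0.2017
risk, untreated calves = 1544/3919 = 0.3940
RR = 0.2017 / 0.3940 = 0.51

RR = 0.51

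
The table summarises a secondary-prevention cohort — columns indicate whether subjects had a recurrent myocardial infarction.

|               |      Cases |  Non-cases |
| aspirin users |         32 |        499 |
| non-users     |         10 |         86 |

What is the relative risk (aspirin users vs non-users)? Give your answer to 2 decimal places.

risk, aspirin users = 32/531 = 0.0603
risk, non-users = 10/96 = 0.1042
RR = 0.0603 / 0.1042 = 0.58

0.58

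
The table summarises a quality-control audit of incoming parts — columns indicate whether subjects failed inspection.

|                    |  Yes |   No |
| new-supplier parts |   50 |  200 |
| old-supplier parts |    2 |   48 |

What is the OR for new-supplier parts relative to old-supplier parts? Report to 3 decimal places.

OR = (50 × 48) / (200 × 2) = 2400/400 ≈ 6.000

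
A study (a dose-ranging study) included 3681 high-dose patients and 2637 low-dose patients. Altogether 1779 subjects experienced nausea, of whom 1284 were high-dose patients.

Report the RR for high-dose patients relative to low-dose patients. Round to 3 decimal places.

high-dose patients without the outcome: 3681 − 1284 = 2397
low-dose patients with the outcome: 1779 − 1284 = 495
low-dose patients without the outcome: 2637 − 495 = 2142
risk, high-dose patients = 1284/3681 = 0.3488
risk, low-dose patients = 495/2637 = 0.1877
RR = 0.3488 / 0.1877 = 1.858

RR ≈ 1.858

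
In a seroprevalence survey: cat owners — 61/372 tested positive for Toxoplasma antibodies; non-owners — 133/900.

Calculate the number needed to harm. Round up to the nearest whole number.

risk, cat owners = 61/372 = 0.163978
risk, non-owners = 133/900 = 0.147778
absolute risk difference = 0.016201
1 / 0.016201 = 61.725 → round up → 62

62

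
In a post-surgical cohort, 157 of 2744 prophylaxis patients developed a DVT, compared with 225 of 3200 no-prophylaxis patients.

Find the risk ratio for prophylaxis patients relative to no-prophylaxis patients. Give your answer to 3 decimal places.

0.814

risk, prophylaxis patients = 157/2744 = 0.0572
risk, no-prophylaxis patients = 225/3200 = 0.0703
RR = 0.0572 / 0.0703 = 0.814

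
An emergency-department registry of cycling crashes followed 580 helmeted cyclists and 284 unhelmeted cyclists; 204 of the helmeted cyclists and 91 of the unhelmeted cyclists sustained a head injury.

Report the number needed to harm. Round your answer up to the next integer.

NNH: 32

risk, helmeted cyclists = 204/580 = 0.351724
risk, unhelmeted cyclists = 91/284 = 0.320423
absolute risk difference = 0.031302
1 / 0.031302 = 31.947 → round up → 32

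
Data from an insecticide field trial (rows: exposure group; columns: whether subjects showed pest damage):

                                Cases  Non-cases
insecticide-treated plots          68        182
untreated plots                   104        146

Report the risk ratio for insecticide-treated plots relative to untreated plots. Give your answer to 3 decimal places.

0.654

risk, insecticide-treated plots = 68/250 = 0.2720
risk, untreated plots = 104/250 = 0.4160
RR = 0.2720 / 0.4160 = 0.654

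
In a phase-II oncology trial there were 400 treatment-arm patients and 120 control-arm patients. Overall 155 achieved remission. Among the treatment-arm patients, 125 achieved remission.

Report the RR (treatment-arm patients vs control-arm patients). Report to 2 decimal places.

RR = 1.25

treatment-arm patients without the outcome: 400 − 125 = 275
control-arm patients with the outcome: 155 − 125 = 30
control-arm patients without the outcome: 120 − 30 = 90
risk, treatment-arm patients = 125/400 = 0.3125
risk, control-arm patients = 30/120 = 0.2500
RR = 0.3125 / 0.2500 = 1.25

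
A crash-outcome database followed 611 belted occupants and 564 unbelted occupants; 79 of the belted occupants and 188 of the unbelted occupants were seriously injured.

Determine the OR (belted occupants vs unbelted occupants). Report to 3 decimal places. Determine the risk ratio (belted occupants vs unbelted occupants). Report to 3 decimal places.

OR = 0.297; RR = 0.388

odds, belted occupants = 79/532 = 0.1485
odds, unbelted occupants = 188/376 = 0.5000
OR = 0.1485 / 0.5000 = 0.297
risk, belted occupants = 79/611 = 0.1293
risk, unbelted occupants = 188/564 = 0.3333
RR = 0.1293 / 0.3333 = 0.388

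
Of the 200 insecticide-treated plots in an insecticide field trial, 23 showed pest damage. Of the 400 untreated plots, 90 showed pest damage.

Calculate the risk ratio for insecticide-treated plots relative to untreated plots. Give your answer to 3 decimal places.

risk, insecticide-treated plots = 23/200 = 0.1150
risk, untreated plots = 90/400 = 0.2250
RR = 0.1150 / 0.2250 = 0.511

0.511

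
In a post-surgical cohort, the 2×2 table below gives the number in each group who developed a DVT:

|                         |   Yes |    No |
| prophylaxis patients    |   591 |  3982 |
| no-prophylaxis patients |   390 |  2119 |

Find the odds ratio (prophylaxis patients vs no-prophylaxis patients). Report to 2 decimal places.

OR = (591 × 2119) / (3982 × 390) = 1252329/1552980 ≈ 0.81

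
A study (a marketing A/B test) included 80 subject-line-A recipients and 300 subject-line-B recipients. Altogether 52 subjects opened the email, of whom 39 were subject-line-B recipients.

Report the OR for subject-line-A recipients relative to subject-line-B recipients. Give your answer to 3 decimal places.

1.299

subject-line-A recipients with the outcome: 52 − 39 = 13
subject-line-A recipients without the outcome: 80 − 13 = 67
subject-line-B recipients without the outcome: 300 − 39 = 261
OR = (13 × 261) / (67 × 39) = 3393/2613 ≈ 1.299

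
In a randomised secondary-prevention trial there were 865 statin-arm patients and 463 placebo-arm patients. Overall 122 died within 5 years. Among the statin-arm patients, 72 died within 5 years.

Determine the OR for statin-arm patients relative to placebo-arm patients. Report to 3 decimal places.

0.750

statin-arm patients without the outcome: 865 − 72 = 793
placebo-arm patients with the outcome: 122 − 72 = 50
placebo-arm patients without the outcome: 463 − 50 = 413
odds, statin-arm patients = 72/793 = 0.0908
odds, placebo-arm patients = 50/413 = 0.1211
OR = 0.0908 / 0.1211 = 0.750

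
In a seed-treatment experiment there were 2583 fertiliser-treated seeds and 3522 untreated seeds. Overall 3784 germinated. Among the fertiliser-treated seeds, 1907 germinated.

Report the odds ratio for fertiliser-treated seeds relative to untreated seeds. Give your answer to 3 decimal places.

fertiliser-treated seeds without the outcome: 2583 − 1907 = 676
untreated seeds with the outcome: 3784 − 1907 = 1877
untreated seeds without the outcome: 3522 − 1877 = 1645
OR = (1907 × 1645) / (676 × 1877) = 3137015/1268852 ≈ 2.472

OR ≈ 2.472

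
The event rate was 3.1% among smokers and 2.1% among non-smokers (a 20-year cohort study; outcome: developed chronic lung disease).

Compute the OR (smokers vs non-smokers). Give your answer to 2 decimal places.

odds, smokers = 0.03100/0.96900 = 0.03199
odds, non-smokers = 0.02100/0.97900 = 0.02145
OR = 0.03199 / 0.02145 = 1.49

1.49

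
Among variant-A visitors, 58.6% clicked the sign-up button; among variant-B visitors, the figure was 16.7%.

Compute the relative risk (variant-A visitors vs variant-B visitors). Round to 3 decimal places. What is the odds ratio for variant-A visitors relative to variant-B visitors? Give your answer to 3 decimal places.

RR = 0.5860 / 0.1670 = 3.509
odds, variant-A visitors = 0.5860/0.4140 = 1.4155
odds, variant-B visitors = 0.1670/0.8330 = 0.2005
OR = 1.4155 / 0.2005 = 7.060

RR = 3.509; OR = 7.060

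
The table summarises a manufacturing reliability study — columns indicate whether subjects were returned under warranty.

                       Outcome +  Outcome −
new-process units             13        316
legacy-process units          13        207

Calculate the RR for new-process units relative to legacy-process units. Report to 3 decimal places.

risk, new-process units = 13/329 = 0.03951
risk, legacy-process units = 13/220 = 0.05909
RR = 0.03951 / 0.05909 = 0.669

RR = 0.669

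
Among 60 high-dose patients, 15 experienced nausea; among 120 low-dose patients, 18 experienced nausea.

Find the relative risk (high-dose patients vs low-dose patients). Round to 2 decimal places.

risk, high-dose patients = 15/60 = 0.2500
risk, low-dose patients = 18/120 = 0.1500
RR = 0.2500 / 0.1500 = 1.67

1.67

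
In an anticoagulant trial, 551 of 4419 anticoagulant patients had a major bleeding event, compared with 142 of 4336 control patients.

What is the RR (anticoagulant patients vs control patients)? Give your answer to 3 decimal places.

3.807

risk, anticoagulant patients = 551/4419 = 0.12469
risk, control patients = 142/4336 = 0.03275
RR = 0.12469 / 0.03275 = 3.807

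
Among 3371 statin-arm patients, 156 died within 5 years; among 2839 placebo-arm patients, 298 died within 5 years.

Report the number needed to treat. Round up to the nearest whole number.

risk, statin-arm patients = 156/3371 = 0.046277
risk, placebo-arm patients = 298/2839 = 0.104967
absolute risk difference = 0.058689
1 / 0.058689 = 17.039 → round up → 18

18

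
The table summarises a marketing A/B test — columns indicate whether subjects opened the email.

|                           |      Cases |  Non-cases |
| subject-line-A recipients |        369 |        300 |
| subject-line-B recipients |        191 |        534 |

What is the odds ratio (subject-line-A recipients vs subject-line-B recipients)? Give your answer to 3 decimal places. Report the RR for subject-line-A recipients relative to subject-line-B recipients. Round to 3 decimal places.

odds, subject-line-A recipients = 369/300 = 1.2300
odds, subject-line-B recipients = 191/534 = 0.3577
OR = 1.2300 / 0.3577 = 3.439
risk, subject-line-A recipients = 369/669 = 0.5516
risk, subject-line-B recipients = 191/725 = 0.2634
RR = 0.5516 / 0.2634 = 2.094

OR = 3.439; RR = 2.094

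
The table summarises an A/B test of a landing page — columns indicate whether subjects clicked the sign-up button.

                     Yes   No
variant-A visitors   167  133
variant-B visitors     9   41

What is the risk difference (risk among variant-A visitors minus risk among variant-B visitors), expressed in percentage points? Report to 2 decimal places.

37.67

risk, variant-A visitors = 167/300 = 0.5567
risk, variant-B visitors = 9/50 = 0.1800
risk difference = 0.5567 − 0.1800 = 0.3767 → 37.67 percentage points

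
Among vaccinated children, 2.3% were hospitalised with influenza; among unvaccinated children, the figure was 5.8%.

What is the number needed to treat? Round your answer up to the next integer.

absolute risk difference = 0.035000
1 / 0.035000 = 28.571 → round up → 29

29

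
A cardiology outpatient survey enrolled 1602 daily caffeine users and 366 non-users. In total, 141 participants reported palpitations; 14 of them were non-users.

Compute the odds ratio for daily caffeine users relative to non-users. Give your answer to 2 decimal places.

2.16

daily caffeine users with the outcome: 141 − 14 = 127
daily caffeine users without the outcome: 1602 − 127 = 1475
non-users without the outcome: 366 − 14 = 352
OR = (127 × 352) / (1475 × 14) = 44704/20650 ≈ 2.16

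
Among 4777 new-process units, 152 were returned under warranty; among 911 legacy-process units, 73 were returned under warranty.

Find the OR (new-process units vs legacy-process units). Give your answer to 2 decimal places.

0.38

odds, new-process units = 152/4625 = 0.03286
odds, legacy-process units = 73/838 = 0.08711
OR = 0.03286 / 0.08711 = 0.38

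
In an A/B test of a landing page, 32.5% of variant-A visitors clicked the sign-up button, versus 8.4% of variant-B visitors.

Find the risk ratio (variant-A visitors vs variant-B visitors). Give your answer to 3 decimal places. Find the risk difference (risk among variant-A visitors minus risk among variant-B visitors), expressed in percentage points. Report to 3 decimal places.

RR = 0.3250 / 0.0840 = 3.869
risk difference = 0.3250 − 0.0840 = 0.2410 → 24.100 percentage points

RR = 3.869; RD = 24.100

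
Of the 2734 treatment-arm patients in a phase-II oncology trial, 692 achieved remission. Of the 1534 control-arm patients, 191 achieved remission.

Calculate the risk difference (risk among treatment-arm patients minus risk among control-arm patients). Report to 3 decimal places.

risk, treatment-arm patients = 692/2734 = 0.2531
risk, control-arm patients = 191/1534 = 0.1245
risk difference = 0.2531 − 0.1245 = 0.129

RD = 0.129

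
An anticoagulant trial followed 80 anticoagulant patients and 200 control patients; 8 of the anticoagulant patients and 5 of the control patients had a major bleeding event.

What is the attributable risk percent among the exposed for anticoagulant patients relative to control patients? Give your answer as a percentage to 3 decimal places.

AR%: 75.000%

risk, anticoagulant patients = 8/80 = 0.10000
risk, control patients = 5/200 = 0.02500
AR% = (0.10000 − 0.02500) / 0.10000 = 0.7500 → 75.000%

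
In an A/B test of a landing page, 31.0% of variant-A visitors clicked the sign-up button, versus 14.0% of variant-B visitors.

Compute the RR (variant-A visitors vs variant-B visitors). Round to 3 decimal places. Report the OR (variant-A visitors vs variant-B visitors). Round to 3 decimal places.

RR = 0.3100 / 0.1400 = 2.214
odds, variant-A visitors = 0.3100/0.6900 = 0.4493
odds, variant-B visitors = 0.1400/0.8600 = 0.1628
OR = 0.4493 / 0.1628 = 2.760

RR = 2.214; OR = 2.760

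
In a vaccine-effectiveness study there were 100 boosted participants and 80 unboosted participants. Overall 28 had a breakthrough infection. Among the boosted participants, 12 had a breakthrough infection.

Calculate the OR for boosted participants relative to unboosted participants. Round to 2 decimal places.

OR ≈ 0.55

boosted participants without the outcome: 100 − 12 = 88
unboosted participants with the outcome: 28 − 12 = 16
unboosted participants without the outcome: 80 − 16 = 64
OR = (12 × 64) / (88 × 16) = 768/1408 ≈ 0.55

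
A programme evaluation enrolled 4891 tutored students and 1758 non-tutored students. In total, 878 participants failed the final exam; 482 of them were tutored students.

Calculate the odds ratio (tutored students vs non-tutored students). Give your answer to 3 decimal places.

0.376

tutored students without the outcome: 4891 − 482 = 4409
non-tutored students with the outcome: 878 − 482 = 396
non-tutored students without the outcome: 1758 − 396 = 1362
OR = (482 × 1362) / (4409 × 396) = 656484/1745964 ≈ 0.376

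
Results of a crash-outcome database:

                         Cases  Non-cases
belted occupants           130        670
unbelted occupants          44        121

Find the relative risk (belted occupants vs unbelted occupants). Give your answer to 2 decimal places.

0.61

risk, belted occupants = 130/800 = 0.1625
risk, unbelted occupants = 44/165 = 0.2667
RR = 0.1625 / 0.2667 = 0.61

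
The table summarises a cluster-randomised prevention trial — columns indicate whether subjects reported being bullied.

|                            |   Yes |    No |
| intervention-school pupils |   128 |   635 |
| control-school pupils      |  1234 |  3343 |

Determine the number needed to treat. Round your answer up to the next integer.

risk, intervention-school pupils = 128/763 = 0.167759
risk, control-school pupils = 1234/4577 = 0.269609
absolute risk difference = 0.101850
1 / 0.101850 = 9.818 → round up → 10

10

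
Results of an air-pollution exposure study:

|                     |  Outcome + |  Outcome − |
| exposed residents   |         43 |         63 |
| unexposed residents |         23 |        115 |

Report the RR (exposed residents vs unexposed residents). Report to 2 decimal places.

2.43

risk, exposed residents = 43/106 = 0.4057
risk, unexposed residents = 23/138 = 0.1667
RR = 0.4057 / 0.1667 = 2.43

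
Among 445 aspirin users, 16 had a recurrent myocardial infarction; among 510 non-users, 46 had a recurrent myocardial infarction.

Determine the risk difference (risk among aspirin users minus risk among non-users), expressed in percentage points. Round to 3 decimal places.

RD ≈ -5.424

risk, aspirin users = 16/445 = 0.03596
risk, non-users = 46/510 = 0.09020
risk difference = 0.03596 − 0.09020 = -0.05424 → -5.424 percentage points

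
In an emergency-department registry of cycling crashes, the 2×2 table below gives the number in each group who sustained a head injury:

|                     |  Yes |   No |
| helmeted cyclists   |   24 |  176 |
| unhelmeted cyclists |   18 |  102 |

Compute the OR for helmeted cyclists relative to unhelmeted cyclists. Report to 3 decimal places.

OR = (24 × 102) / (176 × 18) = 2448/3168 ≈ 0.773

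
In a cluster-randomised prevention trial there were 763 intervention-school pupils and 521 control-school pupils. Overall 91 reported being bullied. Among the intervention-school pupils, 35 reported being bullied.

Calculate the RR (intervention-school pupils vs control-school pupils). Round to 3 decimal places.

0.427

intervention-school pupils without the outcome: 763 − 35 = 728
control-school pupils with the outcome: 91 − 35 = 56
control-school pupils without the outcome: 521 − 56 = 465
risk, intervention-school pupils = 35/763 = 0.04587
risk, control-school pupils = 56/521 = 0.10749
RR = 0.04587 / 0.10749 = 0.427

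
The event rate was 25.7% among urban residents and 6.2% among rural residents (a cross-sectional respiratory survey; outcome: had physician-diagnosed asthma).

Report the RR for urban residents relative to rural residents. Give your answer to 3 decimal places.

RR = 0.2570 / 0.0620 = 4.145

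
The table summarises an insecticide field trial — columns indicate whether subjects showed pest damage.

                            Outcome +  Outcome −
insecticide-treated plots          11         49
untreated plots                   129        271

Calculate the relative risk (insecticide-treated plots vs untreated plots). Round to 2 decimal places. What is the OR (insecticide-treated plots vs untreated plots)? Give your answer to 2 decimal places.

RR = 0.57; OR = 0.47

risk, insecticide-treated plots = 11/60 = 0.1833
risk, untreated plots = 129/400 = 0.3225
RR = 0.1833 / 0.3225 = 0.57
odds, insecticide-treated plots = 11/49 = 0.2245
odds, untreated plots = 129/271 = 0.4760
OR = 0.2245 / 0.4760 = 0.47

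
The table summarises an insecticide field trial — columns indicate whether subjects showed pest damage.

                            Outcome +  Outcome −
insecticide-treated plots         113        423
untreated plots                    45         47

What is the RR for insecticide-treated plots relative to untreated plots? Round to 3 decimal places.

0.431

risk, insecticide-treated plots = 113/536 = 0.2108
risk, untreated plots = 45/92 = 0.4891
RR = 0.2108 / 0.4891 = 0.431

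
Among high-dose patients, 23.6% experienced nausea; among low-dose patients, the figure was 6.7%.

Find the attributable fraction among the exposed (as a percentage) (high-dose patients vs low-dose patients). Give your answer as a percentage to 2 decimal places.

AR% = (0.2360 − 0.0670) / 0.2360 = 0.7161 → 71.61%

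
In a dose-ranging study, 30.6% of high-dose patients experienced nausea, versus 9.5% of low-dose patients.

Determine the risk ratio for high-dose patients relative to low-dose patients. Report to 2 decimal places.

RR = 0.3060 / 0.0950 = 3.22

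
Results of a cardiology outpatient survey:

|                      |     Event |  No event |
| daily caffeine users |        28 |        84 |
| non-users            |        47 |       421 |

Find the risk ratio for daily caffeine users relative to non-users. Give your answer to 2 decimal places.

2.49

risk, daily caffeine users = 28/112 = 0.2500
risk, non-users = 47/468 = 0.1004
RR = 0.2500 / 0.1004 = 2.49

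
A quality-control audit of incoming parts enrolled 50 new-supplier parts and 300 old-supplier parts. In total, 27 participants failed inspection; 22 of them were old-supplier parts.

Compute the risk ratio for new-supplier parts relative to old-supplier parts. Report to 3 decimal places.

RR = 1.364

new-supplier parts with the outcome: 27 − 22 = 5
new-supplier parts without the outcome: 50 − 5 = 45
old-supplier parts without the outcome: 300 − 22 = 278
risk, new-supplier parts = 5/50 = 0.1000
risk, old-supplier parts = 22/300 = 0.0733
RR = 0.1000 / 0.0733 = 1.364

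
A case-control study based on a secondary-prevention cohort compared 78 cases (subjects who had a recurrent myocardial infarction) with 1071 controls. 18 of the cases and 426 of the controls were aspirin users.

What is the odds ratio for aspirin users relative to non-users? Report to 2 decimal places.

odds, aspirin users = 18/426 = 0.04225
odds, non-users = 60/645 = 0.09302
OR = 0.04225 / 0.09302 = 0.45

0.45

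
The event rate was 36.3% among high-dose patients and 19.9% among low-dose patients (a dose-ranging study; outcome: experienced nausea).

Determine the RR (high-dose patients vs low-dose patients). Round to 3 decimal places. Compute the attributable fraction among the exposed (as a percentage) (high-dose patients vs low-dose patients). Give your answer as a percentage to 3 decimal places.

RR = 0.3630 / 0.1990 = 1.824
AR% = (0.3630 − 0.1990) / 0.3630 = 0.4518 → 45.179%

RR = 1.824; AR% = 45.179%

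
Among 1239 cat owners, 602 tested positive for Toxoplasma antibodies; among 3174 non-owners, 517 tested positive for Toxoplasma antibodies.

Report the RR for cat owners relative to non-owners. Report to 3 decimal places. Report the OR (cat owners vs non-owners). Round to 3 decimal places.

RR = 2.983; OR = 4.857

risk, cat owners = 602/1239 = 0.4859
risk, non-owners = 517/3174 = 0.1629
RR = 0.4859 / 0.1629 = 2.983
OR = (602 × 2657) / (637 × 517) = 1599514/329329 ≈ 4.857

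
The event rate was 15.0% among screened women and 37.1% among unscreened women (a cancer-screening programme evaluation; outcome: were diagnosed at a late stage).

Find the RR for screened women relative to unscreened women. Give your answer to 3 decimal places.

RR = 0.1500 / 0.3710 = 0.404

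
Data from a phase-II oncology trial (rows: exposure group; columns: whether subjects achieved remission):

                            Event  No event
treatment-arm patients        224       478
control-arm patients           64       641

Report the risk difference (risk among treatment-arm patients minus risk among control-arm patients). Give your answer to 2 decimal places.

RD ≈ 0.23

risk, treatment-arm patients = 224/702 = 0.3191
risk, control-arm patients = 64/705 = 0.0908
risk difference = 0.3191 − 0.0908 = 0.23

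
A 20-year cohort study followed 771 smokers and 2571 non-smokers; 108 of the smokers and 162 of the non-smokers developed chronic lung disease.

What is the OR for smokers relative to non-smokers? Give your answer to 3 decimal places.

OR = (108 × 2409) / (663 × 162) = 260172/107406 ≈ 2.422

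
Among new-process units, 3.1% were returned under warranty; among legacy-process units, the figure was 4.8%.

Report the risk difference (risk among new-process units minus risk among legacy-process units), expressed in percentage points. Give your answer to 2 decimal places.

RD ≈ -1.70

risk difference = 0.03100 − 0.04800 = -0.01700 → -1.70 percentage points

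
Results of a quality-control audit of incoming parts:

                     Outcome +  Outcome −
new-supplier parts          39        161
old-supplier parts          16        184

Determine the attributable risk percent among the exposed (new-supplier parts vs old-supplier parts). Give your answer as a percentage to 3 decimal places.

AR%: 58.974%

risk, new-supplier parts = 39/200 = 0.1950
risk, old-supplier parts = 16/200 = 0.0800
AR% = (0.1950 − 0.0800) / 0.1950 = 0.5897 → 58.974%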